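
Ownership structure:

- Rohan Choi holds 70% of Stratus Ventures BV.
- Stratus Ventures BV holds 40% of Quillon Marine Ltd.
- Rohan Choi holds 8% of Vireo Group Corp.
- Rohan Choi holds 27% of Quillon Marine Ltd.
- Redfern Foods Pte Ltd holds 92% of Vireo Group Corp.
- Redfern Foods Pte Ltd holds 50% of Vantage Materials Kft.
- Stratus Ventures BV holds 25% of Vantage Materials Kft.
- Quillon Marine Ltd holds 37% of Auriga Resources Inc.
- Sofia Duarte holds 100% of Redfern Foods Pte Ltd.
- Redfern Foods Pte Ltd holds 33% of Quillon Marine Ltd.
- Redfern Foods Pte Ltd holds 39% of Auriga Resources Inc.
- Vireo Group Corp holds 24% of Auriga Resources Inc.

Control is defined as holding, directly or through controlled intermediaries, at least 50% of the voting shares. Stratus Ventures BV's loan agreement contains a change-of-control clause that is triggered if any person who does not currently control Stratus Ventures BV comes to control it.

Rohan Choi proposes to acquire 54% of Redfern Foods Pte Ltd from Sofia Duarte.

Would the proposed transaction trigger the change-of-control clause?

The purchase adds only to Rohan's holdings (Sofia's stake shrinks), so Rohan is the only person who could newly come to control Stratus.
Rohan holds 70% of Stratus, so Rohan controls Stratus.
So Rohan already controls Stratus before the transaction.
After the purchase, Rohan holds 54% of Redfern directly, and Sofia's stake falls to 46%.
Rohan controlled Stratus already, so this is not a new person acquiring control; every other person's position is unchanged or reduced.
No new person acquires control, so the clause is not triggered.

No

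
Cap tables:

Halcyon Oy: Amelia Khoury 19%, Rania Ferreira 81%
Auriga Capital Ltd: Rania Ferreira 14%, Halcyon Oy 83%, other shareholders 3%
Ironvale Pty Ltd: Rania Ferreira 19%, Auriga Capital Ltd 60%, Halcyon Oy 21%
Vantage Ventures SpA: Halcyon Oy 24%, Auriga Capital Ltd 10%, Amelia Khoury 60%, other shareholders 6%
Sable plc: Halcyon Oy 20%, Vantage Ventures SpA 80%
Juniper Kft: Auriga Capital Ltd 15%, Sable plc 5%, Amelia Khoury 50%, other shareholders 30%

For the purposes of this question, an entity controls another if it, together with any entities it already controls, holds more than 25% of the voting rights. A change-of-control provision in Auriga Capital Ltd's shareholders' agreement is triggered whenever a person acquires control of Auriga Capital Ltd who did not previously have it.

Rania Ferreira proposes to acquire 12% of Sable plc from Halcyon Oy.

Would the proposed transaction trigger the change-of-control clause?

No

The purchase adds only to Rania's holdings (Halcyon's stake shrinks), so Rania is the only person who could newly come to control Auriga.
Rania holds 81% of Halcyon, so Rania controls Halcyon.
Rania and Halcyon together hold 14% + 83% = 97% of Auriga, so Rania controls Auriga.
So Rania already controls Auriga before the transaction.
After the purchase, Rania holds 12% of Sable directly, and Halcyon's stake falls to 8%.
Rania controlled Auriga already, so this is not a new person acquiring control; every other person's position is unchanged or reduced.
No new person acquires control, so the clause is not triggered.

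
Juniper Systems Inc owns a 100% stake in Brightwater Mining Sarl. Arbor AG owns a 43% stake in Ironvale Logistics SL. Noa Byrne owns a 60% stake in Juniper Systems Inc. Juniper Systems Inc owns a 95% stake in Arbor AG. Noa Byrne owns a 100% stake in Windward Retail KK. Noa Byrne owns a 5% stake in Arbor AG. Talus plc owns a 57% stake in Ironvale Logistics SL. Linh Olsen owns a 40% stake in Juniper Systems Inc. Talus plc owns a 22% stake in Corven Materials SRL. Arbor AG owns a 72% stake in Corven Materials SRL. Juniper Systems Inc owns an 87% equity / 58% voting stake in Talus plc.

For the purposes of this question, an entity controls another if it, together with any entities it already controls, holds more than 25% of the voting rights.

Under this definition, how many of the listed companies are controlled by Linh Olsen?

Linh holds 40% of Juniper, so Linh controls Juniper.
Juniper holds 58% of Talus, so Linh controls Talus.
Juniper holds 95% of Arbor, so Linh controls Arbor.
Juniper holds 100% of Brightwater, so Linh controls Brightwater.
Talus and Arbor together hold 57% + 43% = 100% of Ironvale, so Linh controls Ironvale.
Talus and Arbor together hold 22% + 72% = 94% of Corven, so Linh controls Corven.
No other company's threshold is met.
Linh controls 6 companies.

6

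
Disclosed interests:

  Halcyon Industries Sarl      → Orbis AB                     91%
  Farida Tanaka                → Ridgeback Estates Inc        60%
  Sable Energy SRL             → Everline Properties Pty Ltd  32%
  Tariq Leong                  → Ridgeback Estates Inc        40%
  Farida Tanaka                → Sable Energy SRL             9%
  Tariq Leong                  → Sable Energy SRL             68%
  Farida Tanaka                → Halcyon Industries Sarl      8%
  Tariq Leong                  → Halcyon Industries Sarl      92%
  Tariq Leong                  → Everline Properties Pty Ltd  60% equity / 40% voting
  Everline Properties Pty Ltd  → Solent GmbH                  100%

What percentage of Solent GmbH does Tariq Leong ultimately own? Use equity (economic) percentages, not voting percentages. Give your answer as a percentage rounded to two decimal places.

81.76%

Tariq reaches Solent along 2 paths.
Via Sable → Everline: 68% × 32% × 100% = 21.76%.
Via Everline: 60% × 100% = 60%.
Total: 21.76% + 60% = 81.76%.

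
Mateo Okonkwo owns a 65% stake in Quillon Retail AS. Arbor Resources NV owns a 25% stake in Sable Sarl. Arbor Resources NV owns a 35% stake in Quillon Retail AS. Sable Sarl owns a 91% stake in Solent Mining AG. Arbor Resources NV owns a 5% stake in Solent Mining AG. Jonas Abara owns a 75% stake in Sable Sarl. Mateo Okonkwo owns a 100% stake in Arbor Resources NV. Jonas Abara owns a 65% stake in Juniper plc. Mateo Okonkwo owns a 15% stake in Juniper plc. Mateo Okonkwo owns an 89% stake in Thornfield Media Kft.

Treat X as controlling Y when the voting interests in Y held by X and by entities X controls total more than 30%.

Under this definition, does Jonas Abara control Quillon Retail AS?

No

Jonas holds 65% of Juniper, so Jonas controls Juniper.
Jonas holds 75% of Sable, so Jonas controls Sable.
Sable holds 91% of Solent, so Jonas controls Solent.
Neither Jonas nor any entity Jonas controls holds any voting interest in Quillon.
So Jonas does not control Quillon.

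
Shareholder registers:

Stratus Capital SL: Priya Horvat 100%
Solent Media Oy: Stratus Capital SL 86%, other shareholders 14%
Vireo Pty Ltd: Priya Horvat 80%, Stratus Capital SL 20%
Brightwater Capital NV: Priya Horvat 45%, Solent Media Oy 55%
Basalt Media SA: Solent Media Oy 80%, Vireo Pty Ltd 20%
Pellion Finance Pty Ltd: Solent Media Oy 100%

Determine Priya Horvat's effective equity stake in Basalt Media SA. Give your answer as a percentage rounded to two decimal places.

Priya reaches Basalt along 3 paths.
Via Stratus → Solent: 100% × 86% × 80% = 68.8%.
Via Vireo: 80% × 20% = 16%.
Via Stratus → Vireo: 100% × 20% × 20% = 4%.
Total: 68.8% + 16% + 4% = 88.8%.
Rounded: 88.80%.

88.80%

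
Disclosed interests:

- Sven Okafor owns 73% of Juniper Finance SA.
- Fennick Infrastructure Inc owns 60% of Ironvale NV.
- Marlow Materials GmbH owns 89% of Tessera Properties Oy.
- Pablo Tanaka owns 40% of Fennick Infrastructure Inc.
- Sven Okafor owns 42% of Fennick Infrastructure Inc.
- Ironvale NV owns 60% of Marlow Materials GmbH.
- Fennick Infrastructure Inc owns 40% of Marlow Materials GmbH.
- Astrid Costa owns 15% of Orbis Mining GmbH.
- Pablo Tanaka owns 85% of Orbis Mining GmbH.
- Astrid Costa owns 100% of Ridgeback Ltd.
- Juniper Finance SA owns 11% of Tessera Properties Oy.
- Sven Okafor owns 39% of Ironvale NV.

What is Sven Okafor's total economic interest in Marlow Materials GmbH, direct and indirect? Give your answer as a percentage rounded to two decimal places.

Sven reaches Marlow along 3 paths.
Via Ironvale: 39% × 60% = 23.4%.
Via Fennick → Ironvale: 42% × 60% × 60% = 15.12%.
Via Fennick: 42% × 40% = 16.8%.
Total: 23.4% + 15.12% + 16.8% = 55.32%.

55.32%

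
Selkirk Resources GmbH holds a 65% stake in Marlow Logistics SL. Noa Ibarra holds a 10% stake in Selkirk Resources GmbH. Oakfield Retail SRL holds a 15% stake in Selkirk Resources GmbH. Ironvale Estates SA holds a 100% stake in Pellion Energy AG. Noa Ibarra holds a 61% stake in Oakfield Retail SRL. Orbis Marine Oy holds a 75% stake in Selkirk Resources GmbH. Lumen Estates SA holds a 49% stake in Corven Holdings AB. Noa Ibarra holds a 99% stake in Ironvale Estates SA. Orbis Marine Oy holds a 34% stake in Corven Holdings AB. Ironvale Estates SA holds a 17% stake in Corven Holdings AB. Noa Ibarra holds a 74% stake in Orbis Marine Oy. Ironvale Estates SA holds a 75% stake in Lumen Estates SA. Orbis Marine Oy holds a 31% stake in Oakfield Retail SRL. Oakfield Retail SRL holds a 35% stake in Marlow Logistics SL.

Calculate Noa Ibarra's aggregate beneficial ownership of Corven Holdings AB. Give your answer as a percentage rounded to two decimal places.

78.37%

Noa reaches Corven along 3 paths.
Via Ironvale → Lumen: 99% × 75% × 49% = 36.3825%.
Via Ironvale: 99% × 17% = 16.83%.
Via Orbis: 74% × 34% = 25.16%.
Total: 36.3825% + 16.83% + 25.16% = 78.3725%.
Rounded: 78.37%.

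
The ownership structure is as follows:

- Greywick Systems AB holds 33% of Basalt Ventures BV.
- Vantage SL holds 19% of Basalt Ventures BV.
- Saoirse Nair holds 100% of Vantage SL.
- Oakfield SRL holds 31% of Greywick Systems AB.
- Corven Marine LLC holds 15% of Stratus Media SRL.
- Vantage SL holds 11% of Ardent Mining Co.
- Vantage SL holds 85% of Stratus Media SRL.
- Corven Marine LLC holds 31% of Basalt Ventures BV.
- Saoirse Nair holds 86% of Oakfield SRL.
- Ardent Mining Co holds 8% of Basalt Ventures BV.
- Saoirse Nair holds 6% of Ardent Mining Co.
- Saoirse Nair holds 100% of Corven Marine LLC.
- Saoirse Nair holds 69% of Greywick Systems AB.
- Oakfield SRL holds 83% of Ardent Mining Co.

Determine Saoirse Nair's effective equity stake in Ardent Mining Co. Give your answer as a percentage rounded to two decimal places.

Saoirse reaches Ardent along 3 paths.
Via Oakfield: 86% × 83% = 71.38%.
Direct stake: 6% = 6%.
Via Vantage: 100% × 11% = 11%.
Total: 71.38% + 6% + 11% = 88.38%.

88.38%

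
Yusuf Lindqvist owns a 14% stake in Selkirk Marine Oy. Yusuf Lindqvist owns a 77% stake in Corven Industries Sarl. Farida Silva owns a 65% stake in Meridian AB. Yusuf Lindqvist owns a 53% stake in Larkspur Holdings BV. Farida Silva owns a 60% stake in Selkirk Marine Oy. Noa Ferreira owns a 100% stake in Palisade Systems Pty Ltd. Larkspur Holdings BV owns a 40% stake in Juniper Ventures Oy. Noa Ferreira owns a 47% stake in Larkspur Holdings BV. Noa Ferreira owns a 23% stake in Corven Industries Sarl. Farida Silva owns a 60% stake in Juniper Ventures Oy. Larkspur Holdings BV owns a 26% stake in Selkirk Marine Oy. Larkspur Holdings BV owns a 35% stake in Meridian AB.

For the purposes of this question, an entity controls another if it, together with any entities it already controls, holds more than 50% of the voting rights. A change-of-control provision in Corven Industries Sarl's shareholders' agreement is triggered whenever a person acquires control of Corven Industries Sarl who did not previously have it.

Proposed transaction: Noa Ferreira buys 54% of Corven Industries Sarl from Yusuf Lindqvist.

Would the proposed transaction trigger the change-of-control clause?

The purchase adds only to Noa's holdings (Yusuf's stake shrinks), so Noa is the only person who could newly come to control Corven.
Noa holds 100% of Palisade, so Noa controls Palisade.
In Corven, Noa's side holds only 23%, not > 50%.
So before the transaction, Noa does not control Corven.
After the purchase, Noa's direct stake in Corven rises to 23% + 54% = 77%, and Yusuf's stake falls to 23%.
Noa holds 77% of Corven, so Noa controls Corven.
Noa did not control Corven before and does after, so the clause is triggered.

Yes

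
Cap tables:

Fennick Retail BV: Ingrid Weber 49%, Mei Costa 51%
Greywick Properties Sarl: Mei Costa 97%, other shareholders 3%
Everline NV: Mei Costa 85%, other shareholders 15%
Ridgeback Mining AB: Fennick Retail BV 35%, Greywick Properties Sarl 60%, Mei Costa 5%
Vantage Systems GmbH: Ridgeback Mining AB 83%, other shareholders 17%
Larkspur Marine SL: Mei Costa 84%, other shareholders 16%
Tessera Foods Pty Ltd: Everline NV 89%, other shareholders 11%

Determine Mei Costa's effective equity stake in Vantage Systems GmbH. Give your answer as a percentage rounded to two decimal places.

Mei reaches Vantage along 3 paths.
Via Fennick → Ridgeback: 51% × 35% × 83% = 14.8155%.
Via Greywick → Ridgeback: 97% × 60% × 83% = 48.306%.
Via Ridgeback: 5% × 83% = 4.15%.
Total: 14.8155% + 48.306% + 4.15% = 67.2715%.
Rounded: 67.27%.

67.27%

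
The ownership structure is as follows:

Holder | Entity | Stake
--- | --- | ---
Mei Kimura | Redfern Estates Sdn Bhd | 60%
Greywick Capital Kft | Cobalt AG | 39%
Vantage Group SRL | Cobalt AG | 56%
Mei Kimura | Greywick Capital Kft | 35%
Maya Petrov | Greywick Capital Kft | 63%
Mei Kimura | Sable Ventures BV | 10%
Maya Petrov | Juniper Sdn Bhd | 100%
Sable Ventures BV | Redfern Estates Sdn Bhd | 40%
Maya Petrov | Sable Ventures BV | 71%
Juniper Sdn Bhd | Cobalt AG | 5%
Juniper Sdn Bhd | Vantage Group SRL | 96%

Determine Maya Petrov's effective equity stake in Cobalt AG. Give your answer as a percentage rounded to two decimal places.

Maya reaches Cobalt along 3 paths.
Via Juniper: 100% × 5% = 5%.
Via Juniper → Vantage: 100% × 96% × 56% = 53.76%.
Via Greywick: 63% × 39% = 24.57%.
Total: 5% + 53.76% + 24.57% = 83.33%.

83.33%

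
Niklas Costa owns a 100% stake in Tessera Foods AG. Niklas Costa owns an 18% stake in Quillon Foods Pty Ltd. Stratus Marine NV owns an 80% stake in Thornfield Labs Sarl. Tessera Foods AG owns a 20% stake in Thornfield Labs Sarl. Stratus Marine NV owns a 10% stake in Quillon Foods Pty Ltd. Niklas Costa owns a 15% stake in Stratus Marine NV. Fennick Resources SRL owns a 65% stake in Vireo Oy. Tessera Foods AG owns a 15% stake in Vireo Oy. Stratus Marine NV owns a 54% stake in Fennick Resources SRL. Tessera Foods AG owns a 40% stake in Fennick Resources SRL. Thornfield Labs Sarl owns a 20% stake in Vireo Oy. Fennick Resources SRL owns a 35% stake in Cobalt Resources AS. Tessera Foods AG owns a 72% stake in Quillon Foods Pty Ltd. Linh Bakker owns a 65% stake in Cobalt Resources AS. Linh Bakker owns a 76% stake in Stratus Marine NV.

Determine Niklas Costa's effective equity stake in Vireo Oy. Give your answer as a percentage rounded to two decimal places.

Niklas reaches Vireo along 5 paths.
Via Tessera → Fennick: 100% × 40% × 65% = 26%.
Via Stratus → Fennick: 15% × 54% × 65% = 5.265%.
Via Tessera: 100% × 15% = 15%.
Via Tessera → Thornfield: 100% × 20% × 20% = 4%.
Via Stratus → Thornfield: 15% × 80% × 20% = 2.4%.
Total: 26% + 5.265% + 15% + 4% + 2.4% = 52.665%.
Rounded: 52.67%.

52.67%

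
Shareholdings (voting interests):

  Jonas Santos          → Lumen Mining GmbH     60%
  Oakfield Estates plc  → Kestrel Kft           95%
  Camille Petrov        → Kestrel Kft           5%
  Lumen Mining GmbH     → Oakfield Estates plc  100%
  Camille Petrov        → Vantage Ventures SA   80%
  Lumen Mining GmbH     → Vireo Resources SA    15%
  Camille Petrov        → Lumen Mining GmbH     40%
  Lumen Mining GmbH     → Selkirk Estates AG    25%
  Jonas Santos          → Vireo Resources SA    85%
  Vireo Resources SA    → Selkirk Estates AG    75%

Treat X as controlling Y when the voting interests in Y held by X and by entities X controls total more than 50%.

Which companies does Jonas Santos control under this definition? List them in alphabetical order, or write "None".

Kestrel Kft, Lumen Mining GmbH, Oakfield Estates plc, Selkirk Estates AG, Vireo Resources SA

Jonas holds 60% of Lumen, so Jonas controls Lumen.
Lumen holds 100% of Oakfield, so Jonas controls Oakfield.
Lumen and Jonas together hold 15% + 85% = 100% of Vireo, so Jonas controls Vireo.
Oakfield holds 95% of Kestrel, so Jonas controls Kestrel.
Vireo and Lumen together hold 75% + 25% = 100% of Selkirk, so Jonas controls Selkirk.
No other company's threshold is met.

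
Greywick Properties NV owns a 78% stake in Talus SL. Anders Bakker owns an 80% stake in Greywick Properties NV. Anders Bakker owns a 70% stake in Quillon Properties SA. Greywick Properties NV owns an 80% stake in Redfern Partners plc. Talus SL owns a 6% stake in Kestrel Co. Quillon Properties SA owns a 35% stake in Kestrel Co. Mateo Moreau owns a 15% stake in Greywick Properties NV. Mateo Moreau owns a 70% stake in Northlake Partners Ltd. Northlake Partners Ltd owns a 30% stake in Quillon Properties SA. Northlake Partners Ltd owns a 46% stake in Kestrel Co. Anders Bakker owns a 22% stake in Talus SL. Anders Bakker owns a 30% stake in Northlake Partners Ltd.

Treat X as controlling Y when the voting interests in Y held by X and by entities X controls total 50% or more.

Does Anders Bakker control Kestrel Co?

No

Anders holds 80% of Greywick, so Anders controls Greywick.
Anders holds 70% of Quillon, so Anders controls Quillon.
Greywick holds 80% of Redfern, so Anders controls Redfern.
Anders and Greywick together hold 22% + 78% = 100% of Talus, so Anders controls Talus.
In Kestrel, Anders's side holds only 35% + 6% = 41%, not ≥ 50%.
So Anders does not control Kestrel.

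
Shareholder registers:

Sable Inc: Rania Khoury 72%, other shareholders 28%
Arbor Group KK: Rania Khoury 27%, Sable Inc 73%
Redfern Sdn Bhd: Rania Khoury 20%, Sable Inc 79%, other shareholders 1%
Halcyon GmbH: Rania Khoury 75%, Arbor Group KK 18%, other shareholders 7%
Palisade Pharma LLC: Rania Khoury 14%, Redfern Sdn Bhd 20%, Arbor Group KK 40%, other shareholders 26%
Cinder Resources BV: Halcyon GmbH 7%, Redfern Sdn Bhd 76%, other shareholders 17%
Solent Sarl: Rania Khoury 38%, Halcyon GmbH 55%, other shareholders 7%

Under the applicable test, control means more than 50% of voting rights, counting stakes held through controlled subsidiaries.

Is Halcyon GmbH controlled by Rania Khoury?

Rania holds 72% of Sable, so Rania controls Sable.
Rania and Sable together hold 27% + 73% = 100% of Arbor, so Rania controls Arbor.
Rania and Arbor together hold 75% + 18% = 93% of Halcyon, so Rania controls Halcyon.

Yes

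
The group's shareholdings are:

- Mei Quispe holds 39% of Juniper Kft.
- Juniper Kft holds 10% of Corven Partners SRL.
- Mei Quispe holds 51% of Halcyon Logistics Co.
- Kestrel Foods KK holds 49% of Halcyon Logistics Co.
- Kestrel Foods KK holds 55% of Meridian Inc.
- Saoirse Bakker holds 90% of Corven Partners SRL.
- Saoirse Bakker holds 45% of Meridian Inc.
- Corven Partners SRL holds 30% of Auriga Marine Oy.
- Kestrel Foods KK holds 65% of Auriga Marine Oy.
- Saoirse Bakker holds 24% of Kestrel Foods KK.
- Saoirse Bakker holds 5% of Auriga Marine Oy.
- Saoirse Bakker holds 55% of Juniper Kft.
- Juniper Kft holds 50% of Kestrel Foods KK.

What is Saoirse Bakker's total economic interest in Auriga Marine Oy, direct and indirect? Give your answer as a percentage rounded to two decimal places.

67.13%

Saoirse reaches Auriga along 5 paths.
Via Corven: 90% × 30% = 27%.
Via Juniper → Corven: 55% × 10% × 30% = 1.65%.
Via Kestrel: 24% × 65% = 15.6%.
Via Juniper → Kestrel: 55% × 50% × 65% = 17.875%.
Direct stake: 5% = 5%.
Total: 27% + 1.65% + 15.6% + 17.875% + 5% = 67.125%.
Rounded: 67.13%.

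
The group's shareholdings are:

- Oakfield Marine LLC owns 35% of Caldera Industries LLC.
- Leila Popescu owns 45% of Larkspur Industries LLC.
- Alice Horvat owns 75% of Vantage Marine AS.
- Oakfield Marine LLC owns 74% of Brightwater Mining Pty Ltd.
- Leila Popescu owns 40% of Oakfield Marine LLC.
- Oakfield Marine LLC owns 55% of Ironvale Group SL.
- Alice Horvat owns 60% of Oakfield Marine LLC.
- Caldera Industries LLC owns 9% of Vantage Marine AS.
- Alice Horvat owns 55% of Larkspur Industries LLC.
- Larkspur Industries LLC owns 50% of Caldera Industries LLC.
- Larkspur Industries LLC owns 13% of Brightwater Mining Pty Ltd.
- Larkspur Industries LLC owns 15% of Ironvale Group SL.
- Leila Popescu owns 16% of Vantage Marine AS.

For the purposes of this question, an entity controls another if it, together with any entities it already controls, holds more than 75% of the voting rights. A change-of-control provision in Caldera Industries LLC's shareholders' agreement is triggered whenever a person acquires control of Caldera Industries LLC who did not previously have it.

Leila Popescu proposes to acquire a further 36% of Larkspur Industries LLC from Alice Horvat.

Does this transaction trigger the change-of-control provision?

The purchase adds only to Leila's holdings (Alice's stake shrinks), so Leila is the only person who could newly come to control Caldera.
Leila's largest direct stake is 45% in Larkspur, which does not meet the threshold, so Leila controls no company.
Neither Leila nor any entity Leila controls holds any voting interest in Caldera.
So before the transaction, Leila does not control Caldera.
After the purchase, Leila's direct stake in Larkspur rises to 45% + 36% = 81%, and Alice's stake falls to 19%.
Leila holds 81% of Larkspur, so Leila controls Larkspur.
After the transaction, Leila's side holds 50% of Caldera, not > 75%, so Leila still does not control Caldera.
No new person acquires control, so the clause is not triggered.

No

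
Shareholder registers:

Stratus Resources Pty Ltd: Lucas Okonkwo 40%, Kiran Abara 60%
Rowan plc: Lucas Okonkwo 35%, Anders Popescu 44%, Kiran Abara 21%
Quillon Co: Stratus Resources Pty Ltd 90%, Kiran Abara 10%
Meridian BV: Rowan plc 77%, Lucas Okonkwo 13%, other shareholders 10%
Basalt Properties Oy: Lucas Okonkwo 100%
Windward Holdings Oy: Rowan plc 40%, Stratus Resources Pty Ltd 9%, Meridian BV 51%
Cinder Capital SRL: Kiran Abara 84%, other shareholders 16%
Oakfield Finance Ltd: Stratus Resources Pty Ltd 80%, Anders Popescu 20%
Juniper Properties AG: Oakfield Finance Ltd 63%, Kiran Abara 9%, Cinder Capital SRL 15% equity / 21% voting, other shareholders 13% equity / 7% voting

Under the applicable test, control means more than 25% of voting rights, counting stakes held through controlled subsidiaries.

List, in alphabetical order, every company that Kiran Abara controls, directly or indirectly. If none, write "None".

Cinder Capital SRL, Juniper Properties AG, Oakfield Finance Ltd, Quillon Co, Stratus Resources Pty Ltd

Kiran holds 60% of Stratus, so Kiran controls Stratus.
Stratus and Kiran together hold 90% + 10% = 100% of Quillon, so Kiran controls Quillon.
Kiran holds 84% of Cinder, so Kiran controls Cinder.
Stratus holds 80% of Oakfield, so Kiran controls Oakfield.
Oakfield and Kiran and Cinder together hold 63% + 9% + 21% = 93% of Juniper, so Kiran controls Juniper.
No other company's threshold is met.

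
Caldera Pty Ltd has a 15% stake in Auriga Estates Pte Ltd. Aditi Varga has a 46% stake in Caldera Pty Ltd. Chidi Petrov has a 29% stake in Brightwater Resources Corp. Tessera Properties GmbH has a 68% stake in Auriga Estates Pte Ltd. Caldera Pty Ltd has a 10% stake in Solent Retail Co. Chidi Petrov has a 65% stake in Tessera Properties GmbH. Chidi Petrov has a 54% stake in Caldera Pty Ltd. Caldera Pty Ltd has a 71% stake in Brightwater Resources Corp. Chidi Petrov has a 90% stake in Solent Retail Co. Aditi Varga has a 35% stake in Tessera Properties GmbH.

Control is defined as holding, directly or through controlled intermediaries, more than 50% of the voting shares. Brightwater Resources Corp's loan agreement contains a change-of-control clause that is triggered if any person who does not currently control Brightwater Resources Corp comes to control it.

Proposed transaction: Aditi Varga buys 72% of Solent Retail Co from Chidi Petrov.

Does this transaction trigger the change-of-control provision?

No

The purchase adds only to Aditi's holdings (Chidi's stake shrinks), so Aditi is the only person who could newly come to control Brightwater.
Aditi's largest direct stake is 46% in Caldera, which does not meet the threshold, so Aditi controls no company.
Neither Aditi nor any entity Aditi controls holds any voting interest in Brightwater.
So before the transaction, Aditi does not control Brightwater.
After the purchase, Aditi holds 72% of Solent directly, and Chidi's stake falls to 18%.
Aditi holds 72% of Solent, so Aditi controls Solent.
After the transaction, neither Aditi nor any entity Aditi controls holds a voting interest in Brightwater, so Aditi still does not control it.
No new person acquires control, so the clause is not triggered.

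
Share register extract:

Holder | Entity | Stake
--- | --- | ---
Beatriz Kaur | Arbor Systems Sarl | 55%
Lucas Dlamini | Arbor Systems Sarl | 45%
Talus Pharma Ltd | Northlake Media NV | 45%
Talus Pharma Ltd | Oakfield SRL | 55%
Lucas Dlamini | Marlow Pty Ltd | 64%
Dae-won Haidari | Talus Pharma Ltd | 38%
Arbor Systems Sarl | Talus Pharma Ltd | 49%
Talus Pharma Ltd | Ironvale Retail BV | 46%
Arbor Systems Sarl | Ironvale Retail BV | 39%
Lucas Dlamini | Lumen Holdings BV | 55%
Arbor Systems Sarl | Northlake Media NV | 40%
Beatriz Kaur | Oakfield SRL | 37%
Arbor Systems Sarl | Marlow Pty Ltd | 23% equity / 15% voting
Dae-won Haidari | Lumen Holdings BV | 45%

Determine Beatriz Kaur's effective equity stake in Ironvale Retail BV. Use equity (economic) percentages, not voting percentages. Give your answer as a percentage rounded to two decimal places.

33.85%

Beatriz reaches Ironvale along 2 paths.
Via Arbor: 55% × 39% = 21.45%.
Via Arbor → Talus: 55% × 49% × 46% = 12.397%.
Total: 21.45% + 12.397% = 33.847%.
Rounded: 33.85%.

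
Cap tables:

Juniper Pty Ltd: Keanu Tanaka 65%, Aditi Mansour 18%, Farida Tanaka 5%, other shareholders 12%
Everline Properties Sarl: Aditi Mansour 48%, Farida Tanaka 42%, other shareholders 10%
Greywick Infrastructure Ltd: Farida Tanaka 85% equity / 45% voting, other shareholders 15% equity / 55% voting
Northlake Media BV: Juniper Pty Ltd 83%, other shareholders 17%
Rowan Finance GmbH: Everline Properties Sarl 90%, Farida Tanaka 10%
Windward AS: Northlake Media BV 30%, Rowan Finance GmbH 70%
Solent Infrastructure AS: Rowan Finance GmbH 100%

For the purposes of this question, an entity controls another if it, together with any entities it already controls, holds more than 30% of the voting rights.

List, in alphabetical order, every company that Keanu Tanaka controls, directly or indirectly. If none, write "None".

Keanu holds 65% of Juniper, so Keanu controls Juniper.
Juniper holds 83% of Northlake, so Keanu controls Northlake.
No other company's threshold is met.

Juniper Pty Ltd, Northlake Media BV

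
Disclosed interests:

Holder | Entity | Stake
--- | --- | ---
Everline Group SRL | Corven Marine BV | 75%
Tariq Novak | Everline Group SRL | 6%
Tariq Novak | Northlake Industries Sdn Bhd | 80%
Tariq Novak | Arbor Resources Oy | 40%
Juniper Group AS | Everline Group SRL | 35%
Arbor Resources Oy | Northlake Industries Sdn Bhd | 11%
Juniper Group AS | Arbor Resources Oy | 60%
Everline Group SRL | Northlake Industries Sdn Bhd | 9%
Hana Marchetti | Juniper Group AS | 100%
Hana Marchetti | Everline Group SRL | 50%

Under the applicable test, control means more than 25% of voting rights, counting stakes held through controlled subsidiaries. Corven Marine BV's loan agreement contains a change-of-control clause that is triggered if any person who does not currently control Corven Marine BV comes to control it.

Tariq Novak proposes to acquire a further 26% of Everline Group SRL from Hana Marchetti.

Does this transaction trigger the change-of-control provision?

Yes

The purchase adds only to Tariq's holdings (Hana's stake shrinks), so Tariq is the only person who could newly come to control Corven.
Tariq holds 40% of Arbor, so Tariq controls Arbor.
Arbor and Tariq together hold 11% + 80% = 91% of Northlake, so Tariq controls Northlake.
Neither Tariq nor any entity Tariq controls holds any voting interest in Corven.
So before the transaction, Tariq does not control Corven.
After the purchase, Tariq's direct stake in Everline rises to 6% + 26% = 32%, and Hana's stake falls to 24%.
Tariq holds 32% of Everline, so Tariq controls Everline.
Everline holds 75% of Corven, so Tariq controls Corven.
Tariq did not control Corven before and does after, so the clause is triggered.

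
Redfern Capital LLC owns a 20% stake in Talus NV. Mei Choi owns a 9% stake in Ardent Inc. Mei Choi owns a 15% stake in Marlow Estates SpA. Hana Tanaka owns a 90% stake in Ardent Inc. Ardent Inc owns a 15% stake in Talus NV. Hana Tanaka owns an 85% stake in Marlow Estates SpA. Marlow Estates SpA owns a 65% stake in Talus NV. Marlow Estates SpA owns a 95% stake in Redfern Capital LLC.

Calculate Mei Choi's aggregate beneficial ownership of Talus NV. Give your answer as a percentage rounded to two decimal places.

Mei reaches Talus along 3 paths.
Via Marlow → Redfern: 15% × 95% × 20% = 2.85%.
Via Marlow: 15% × 65% = 9.75%.
Via Ardent: 9% × 15% = 1.35%.
Total: 2.85% + 9.75% + 1.35% = 13.95%.

13.95%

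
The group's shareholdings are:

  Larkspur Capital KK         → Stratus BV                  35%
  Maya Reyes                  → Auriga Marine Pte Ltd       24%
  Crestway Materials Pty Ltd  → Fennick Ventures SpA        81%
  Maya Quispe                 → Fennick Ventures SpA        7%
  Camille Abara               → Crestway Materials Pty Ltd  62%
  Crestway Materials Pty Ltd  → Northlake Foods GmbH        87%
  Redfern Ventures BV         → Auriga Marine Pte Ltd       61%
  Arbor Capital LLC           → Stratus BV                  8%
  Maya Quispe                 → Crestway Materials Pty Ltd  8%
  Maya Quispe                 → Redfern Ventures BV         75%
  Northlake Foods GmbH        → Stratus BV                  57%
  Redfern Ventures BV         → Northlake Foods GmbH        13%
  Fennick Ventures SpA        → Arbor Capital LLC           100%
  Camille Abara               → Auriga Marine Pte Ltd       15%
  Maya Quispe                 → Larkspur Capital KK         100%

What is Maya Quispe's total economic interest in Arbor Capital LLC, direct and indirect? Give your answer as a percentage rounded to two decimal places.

Maya Quispe reaches Arbor along 2 paths.
Via Crestway → Fennick: 8% × 81% × 100% = 6.48%.
Via Fennick: 7% × 100% = 7%.
Total: 6.48% + 7% = 13.48%.

13.48%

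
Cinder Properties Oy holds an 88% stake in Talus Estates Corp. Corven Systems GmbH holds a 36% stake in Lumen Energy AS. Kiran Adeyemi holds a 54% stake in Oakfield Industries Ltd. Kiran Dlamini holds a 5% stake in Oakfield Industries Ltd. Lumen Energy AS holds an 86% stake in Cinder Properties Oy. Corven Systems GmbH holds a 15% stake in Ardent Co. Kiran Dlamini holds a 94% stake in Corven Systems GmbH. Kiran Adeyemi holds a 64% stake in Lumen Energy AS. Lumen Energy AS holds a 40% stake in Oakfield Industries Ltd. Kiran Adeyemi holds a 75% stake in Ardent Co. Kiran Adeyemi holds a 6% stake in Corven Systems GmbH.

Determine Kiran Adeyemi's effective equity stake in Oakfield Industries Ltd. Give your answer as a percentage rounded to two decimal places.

80.46%

Kiran Adeyemi reaches Oakfield along 3 paths.
Via Lumen: 64% × 40% = 25.6%.
Via Corven → Lumen: 6% × 36% × 40% = 0.864%.
Direct stake: 54% = 54%.
Total: 25.6% + 0.864% + 54% = 80.464%.
Rounded: 80.46%.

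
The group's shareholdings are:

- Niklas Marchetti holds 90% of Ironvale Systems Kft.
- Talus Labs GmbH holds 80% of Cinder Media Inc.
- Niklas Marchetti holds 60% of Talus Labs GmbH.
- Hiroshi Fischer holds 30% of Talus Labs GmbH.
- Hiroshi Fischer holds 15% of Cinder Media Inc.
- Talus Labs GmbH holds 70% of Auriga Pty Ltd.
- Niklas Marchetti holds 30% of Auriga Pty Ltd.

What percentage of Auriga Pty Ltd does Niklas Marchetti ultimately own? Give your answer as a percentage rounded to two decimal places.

72.00%

Niklas reaches Auriga along 2 paths.
Via Talus: 60% × 70% = 42%.
Direct stake: 30% = 30%.
Total: 42% + 30% = 72%.
Rounded: 72.00%.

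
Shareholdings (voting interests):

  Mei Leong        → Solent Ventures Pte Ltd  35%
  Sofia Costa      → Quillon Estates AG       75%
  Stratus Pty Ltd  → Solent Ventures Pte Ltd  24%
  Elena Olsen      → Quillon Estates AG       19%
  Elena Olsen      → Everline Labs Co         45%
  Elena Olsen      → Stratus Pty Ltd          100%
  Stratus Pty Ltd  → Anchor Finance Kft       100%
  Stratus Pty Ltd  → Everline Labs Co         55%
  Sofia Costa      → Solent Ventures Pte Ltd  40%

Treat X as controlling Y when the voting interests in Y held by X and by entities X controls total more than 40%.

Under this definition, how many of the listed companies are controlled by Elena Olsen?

3

Elena holds 100% of Stratus, so Elena controls Stratus.
Stratus holds 100% of Anchor, so Elena controls Anchor.
Elena and Stratus together hold 45% + 55% = 100% of Everline, so Elena controls Everline.
No other company's threshold is met.
Elena controls 3 companies.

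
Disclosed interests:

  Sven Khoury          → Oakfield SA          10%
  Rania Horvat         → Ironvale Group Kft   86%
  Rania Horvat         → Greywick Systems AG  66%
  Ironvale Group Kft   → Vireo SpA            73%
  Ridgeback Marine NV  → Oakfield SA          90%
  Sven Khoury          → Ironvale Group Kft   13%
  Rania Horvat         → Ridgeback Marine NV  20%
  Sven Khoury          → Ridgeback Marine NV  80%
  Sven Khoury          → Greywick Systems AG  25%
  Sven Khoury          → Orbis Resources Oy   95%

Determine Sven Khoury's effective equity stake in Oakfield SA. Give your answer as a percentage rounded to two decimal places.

82.00%

Sven reaches Oakfield along 2 paths.
Direct stake: 10% = 10%.
Via Ridgeback: 80% × 90% = 72%.
Total: 10% + 72% = 82%.
Rounded: 82.00%.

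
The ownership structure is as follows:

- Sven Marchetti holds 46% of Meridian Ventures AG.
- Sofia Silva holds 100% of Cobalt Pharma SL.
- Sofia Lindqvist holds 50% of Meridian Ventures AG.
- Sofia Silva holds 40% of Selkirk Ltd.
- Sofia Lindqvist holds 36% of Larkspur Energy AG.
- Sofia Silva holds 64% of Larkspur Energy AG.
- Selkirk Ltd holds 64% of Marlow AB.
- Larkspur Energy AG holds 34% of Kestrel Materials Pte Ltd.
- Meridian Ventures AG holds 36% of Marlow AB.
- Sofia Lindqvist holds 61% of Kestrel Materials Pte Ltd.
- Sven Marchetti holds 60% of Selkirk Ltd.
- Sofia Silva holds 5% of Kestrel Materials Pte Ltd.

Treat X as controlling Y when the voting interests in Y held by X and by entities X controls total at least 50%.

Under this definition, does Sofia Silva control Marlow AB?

Sofia Silva holds 64% of Larkspur, so Sofia Silva controls Larkspur.
Sofia Silva holds 100% of Cobalt, so Sofia Silva controls Cobalt.
Neither Sofia Silva nor any entity Sofia Silva controls holds any voting interest in Marlow.
So Sofia Silva does not control Marlow.

No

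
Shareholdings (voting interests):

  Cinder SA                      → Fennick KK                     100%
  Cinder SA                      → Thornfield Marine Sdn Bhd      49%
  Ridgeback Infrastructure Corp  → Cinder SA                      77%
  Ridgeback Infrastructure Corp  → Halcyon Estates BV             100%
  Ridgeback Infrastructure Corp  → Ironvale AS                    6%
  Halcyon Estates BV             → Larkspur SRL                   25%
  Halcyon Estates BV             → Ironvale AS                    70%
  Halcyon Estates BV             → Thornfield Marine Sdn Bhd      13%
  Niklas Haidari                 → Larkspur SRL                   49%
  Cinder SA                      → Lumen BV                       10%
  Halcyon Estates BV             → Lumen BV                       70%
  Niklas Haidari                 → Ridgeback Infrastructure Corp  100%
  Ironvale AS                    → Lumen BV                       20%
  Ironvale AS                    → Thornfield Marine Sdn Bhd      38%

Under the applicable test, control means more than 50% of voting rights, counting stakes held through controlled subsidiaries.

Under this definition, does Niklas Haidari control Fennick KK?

Niklas holds 100% of Ridgeback, so Niklas controls Ridgeback.
Ridgeback holds 77% of Cinder, so Niklas controls Cinder.
Cinder holds 100% of Fennick, so Niklas controls Fennick.

Yes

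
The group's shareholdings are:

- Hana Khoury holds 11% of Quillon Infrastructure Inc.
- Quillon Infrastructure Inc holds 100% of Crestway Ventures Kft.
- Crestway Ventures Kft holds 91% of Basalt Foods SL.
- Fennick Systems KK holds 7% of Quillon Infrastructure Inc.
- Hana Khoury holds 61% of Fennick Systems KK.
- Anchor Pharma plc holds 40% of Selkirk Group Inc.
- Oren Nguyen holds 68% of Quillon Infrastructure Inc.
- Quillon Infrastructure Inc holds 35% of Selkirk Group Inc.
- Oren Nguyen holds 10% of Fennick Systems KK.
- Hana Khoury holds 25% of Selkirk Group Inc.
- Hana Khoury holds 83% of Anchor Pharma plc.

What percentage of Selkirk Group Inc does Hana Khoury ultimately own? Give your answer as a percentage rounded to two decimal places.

Hana reaches Selkirk along 4 paths.
Direct stake: 25% = 25%.
Via Fennick → Quillon: 61% × 7% × 35% = 1.4945%.
Via Quillon: 11% × 35% = 3.85%.
Via Anchor: 83% × 40% = 33.2%.
Total: 25% + 1.4945% + 3.85% + 33.2% = 63.5445%.
Rounded: 63.54%.

63.54%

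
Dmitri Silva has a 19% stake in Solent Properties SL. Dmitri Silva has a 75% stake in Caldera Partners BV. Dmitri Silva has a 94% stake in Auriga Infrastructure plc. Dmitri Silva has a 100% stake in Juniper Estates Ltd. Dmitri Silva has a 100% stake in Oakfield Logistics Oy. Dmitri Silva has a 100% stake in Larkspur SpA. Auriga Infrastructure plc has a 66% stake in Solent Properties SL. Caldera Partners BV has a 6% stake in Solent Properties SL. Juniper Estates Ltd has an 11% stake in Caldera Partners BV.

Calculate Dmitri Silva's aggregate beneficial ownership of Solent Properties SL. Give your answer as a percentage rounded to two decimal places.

86.20%

Dmitri reaches Solent along 4 paths.
Via Auriga: 94% × 66% = 62.04%.
Direct stake: 19% = 19%.
Via Caldera: 75% × 6% = 4.5%.
Via Juniper → Caldera: 100% × 11% × 6% = 0.66%.
Total: 62.04% + 19% + 4.5% + 0.66% = 86.2%.
Rounded: 86.20%.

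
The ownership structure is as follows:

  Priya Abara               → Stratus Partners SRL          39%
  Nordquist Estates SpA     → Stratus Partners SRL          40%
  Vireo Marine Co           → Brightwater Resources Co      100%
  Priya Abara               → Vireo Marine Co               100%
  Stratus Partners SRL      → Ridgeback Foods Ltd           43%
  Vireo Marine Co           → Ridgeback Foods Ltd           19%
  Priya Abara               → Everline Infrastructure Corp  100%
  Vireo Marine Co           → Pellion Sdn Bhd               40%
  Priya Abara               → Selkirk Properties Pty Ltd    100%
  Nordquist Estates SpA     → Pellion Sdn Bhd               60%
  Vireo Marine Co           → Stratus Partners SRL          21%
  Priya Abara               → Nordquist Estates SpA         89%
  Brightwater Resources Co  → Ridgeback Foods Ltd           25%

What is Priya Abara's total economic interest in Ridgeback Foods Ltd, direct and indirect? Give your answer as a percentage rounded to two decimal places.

85.11%

Priya reaches Ridgeback along 5 paths.
Via Vireo: 100% × 19% = 19%.
Via Vireo → Brightwater: 100% × 100% × 25% = 25%.
Via Stratus: 39% × 43% = 16.77%.
Via Vireo → Stratus: 100% × 21% × 43% = 9.03%.
Via Nordquist → Stratus: 89% × 40% × 43% = 15.308%.
Total: 19% + 25% + 16.77% + 9.03% + 15.308% = 85.108%.
Rounded: 85.11%.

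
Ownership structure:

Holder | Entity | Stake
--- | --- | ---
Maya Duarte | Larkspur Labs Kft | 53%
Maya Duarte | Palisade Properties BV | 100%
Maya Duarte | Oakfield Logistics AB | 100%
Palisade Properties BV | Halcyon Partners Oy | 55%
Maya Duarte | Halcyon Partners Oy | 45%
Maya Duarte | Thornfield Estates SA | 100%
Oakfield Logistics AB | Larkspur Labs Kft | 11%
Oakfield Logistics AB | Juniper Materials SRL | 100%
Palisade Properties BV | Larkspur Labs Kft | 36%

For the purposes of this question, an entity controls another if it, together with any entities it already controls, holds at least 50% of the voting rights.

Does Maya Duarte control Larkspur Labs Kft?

Yes

Maya holds 100% of Oakfield, so Maya controls Oakfield.
Maya holds 100% of Palisade, so Maya controls Palisade.
Palisade and Oakfield and Maya together hold 36% + 11% + 53% = 100% of Larkspur, so Maya controls Larkspur.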